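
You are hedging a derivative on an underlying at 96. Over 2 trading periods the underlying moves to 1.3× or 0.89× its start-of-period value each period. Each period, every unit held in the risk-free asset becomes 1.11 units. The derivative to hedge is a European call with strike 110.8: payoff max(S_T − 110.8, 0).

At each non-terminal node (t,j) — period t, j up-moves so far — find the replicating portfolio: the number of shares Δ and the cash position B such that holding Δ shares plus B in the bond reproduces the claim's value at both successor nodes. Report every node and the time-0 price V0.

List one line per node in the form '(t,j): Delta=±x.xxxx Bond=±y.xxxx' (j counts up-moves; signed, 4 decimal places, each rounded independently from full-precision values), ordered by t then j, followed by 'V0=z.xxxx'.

(0,0): Delta=0.6313 Bond=-48.4760
(1,0): Delta=0.0078 Bond=-0.5319
(1,1): Delta=1.0000 Bond=-99.8198
V0=12.1306

The replicating-portfolio and risk-neutral prices coincide; use p* = (1.11−0.89)/(1.3−0.89) = 0.5366 for the latter.
At expiry t=2: V(2,0)=0.0000, V(2,1)=0.2720, V(2,2)=51.4400
Node (1,0) S=85.4400: V=(p*·0.2720+(1−p*)·0.0000)/1.11=0.1315; Δ=(0.2720−0.0000)/(111.0720−76.0416)=0.0078; B=V−Δ·S=-0.5319
Node (1,1) S=124.8000: V=(p*·51.4400+(1−p*)·0.2720)/1.11=24.9802; Δ=(51.4400−0.2720)/(162.2400−111.0720)=1.0000; B=V−Δ·S=-99.8198
Node (0,0) S=96.0000: V=(p*·24.9802+(1−p*)·0.1315)/1.11=12.1306; Δ=(24.9802−0.1315)/(124.8000−85.4400)=0.6313; B=V−Δ·S=-48.4760
Root portfolio cost Δ·96+B reproduces V0=12.1306.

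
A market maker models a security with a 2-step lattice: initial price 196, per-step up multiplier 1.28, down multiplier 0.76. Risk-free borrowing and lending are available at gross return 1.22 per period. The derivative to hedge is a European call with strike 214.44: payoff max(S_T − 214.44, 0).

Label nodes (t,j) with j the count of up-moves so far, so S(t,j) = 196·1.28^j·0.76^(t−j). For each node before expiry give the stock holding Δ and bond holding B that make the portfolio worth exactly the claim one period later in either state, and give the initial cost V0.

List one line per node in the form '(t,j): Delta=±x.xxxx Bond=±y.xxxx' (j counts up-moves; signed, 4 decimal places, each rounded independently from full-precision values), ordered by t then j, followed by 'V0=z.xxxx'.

(0,0): Delta=0.7590 Bond=-92.6732
(1,0): Delta=0.0000 Bond=0.0000
(1,1): Delta=0.8178 Bond=-127.8084
V0=56.0917

Since d<R<u, set p* = (R−d)/(u−d) = 0.8846; price each node as the discounted p*-expectation of its children.
At expiry t=2: V(2,0)=0.0000, V(2,1)=0.0000, V(2,2)=106.6864
  t=1,j=0: stock 148.9600 → up 190.6688 (V=0.0000), down 113.2096 (V=0.0000). Price 0.0000; hedge Δ=0.0000, bond B=0.0000.
  t=1,j=1: stock 250.8800 → up 321.1264 (V=106.6864), down 190.6688 (V=0.0000). Price 77.3577; hedge Δ=0.8178, bond B=-127.8084.
  t=0,j=0: stock 196.0000 → up 250.8800 (V=77.3577), down 148.9600 (V=0.0000). Price 56.0917; hedge Δ=0.7590, bond B=-92.6732.
Each (Δ,B) replicates both successor values, so the strategy is self-financing and V0 is arbitrage-free.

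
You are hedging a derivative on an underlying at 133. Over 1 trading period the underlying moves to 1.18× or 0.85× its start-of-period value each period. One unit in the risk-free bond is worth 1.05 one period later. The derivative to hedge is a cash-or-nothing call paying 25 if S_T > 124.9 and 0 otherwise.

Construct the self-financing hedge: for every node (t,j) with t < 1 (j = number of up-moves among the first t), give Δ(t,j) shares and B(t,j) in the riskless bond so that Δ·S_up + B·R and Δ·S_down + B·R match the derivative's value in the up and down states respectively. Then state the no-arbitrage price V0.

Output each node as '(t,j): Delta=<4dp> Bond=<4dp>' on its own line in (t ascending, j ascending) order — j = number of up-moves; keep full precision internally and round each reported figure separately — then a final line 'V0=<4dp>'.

(0,0): Delta=0.5696 Bond=-61.3276
V0=14.4300

Risk-neutral probability p* = (R−d)/(u−d) = (1.05−0.85)/(1.18−0.85) = 0.6061.
Payoff layer (t=1): V(1,0)=0.0000, V(1,1)=25.0000
Node (0,0) S=133.0000: V=(p*·25.0000+(1−p*)·0.0000)/1.05=14.4300; Δ=(25.0000−0.0000)/(156.9400−113.0500)=0.5696; B=V−Δ·S=-61.3276
Self-financing check: at every node Δ·S+B equals the discounted successor values.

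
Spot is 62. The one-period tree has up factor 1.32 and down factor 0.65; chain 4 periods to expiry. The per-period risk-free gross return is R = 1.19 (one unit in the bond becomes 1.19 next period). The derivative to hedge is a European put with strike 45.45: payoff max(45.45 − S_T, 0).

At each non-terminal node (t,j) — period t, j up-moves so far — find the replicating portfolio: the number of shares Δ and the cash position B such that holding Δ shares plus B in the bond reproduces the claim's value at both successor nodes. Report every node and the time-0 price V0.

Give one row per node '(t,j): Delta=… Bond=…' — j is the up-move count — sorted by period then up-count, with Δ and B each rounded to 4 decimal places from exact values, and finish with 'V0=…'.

Risk-neutral probability p* = (R−d)/(u−d) = (1.19−0.65)/(1.32−0.65) = 0.8060.
Terminal payoffs: V(4,0)=34.3826, V(4,1)=22.9747, V(4,2)=0.0000, V(4,3)=0.0000, V(4,4)=0.0000
Node (3,0) S=17.0267: V=(p*·22.9747+(1−p*)·34.3826)/1.19=21.1665; Δ=(22.9747−34.3826)/(22.4753−11.0674)=-1.0000; B=V−Δ·S=38.1933
Node (3,1) S=34.5774: V=(p*·0.0000+(1−p*)·22.9747)/1.19=3.7460; Δ=(0.0000−22.9747)/(45.6422−22.4753)=-0.9917; B=V−Δ·S=38.0366
Node (3,2) S=70.2187: V=(p*·0.0000+(1−p*)·0.0000)/1.19=0.0000; Δ=(0.0000−0.0000)/(92.6887−45.6422)=0.0000; B=V−Δ·S=0.0000
Node (3,3) S=142.5980: V=(p*·0.0000+(1−p*)·0.0000)/1.19=0.0000; Δ=(0.0000−0.0000)/(188.2294−92.6887)=0.0000; B=V−Δ·S=0.0000
Node (2,0) S=26.1950: V=(p*·3.7460+(1−p*)·21.1665)/1.19=5.9883; Δ=(3.7460−21.1665)/(34.5774−17.0268)=-0.9926; B=V−Δ·S=31.9891
Node (2,1) S=53.1960: V=(p*·0.0000+(1−p*)·3.7460)/1.19=0.6108; Δ=(0.0000−3.7460)/(70.2187−34.5774)=-0.1051; B=V−Δ·S=6.2019
Node (2,2) S=108.0288: V=(p*·0.0000+(1−p*)·0.0000)/1.19=0.0000; Δ=(0.0000−0.0000)/(142.5980−70.2187)=0.0000; B=V−Δ·S=0.0000
Node (1,0) S=40.3000: V=(p*·0.6108+(1−p*)·5.9883)/1.19=1.3901; Δ=(0.6108−5.9883)/(53.1960−26.1950)=-0.1992; B=V−Δ·S=9.4163
Node (1,1) S=81.8400: V=(p*·0.0000+(1−p*)·0.6108)/1.19=0.0996; Δ=(0.0000−0.6108)/(108.0288−53.1960)=-0.0111; B=V−Δ·S=1.0112
Node (0,0) S=62.0000: V=(p*·0.0996+(1−p*)·1.3901)/1.19=0.2941; Δ=(0.0996−1.3901)/(81.8400−40.3000)=-0.0311; B=V−Δ·S=2.2202
Root portfolio cost Δ·62+B reproduces V0=0.2941.

(0,0): Delta=-0.0311 Bond=2.2202
(1,0): Delta=-0.1992 Bond=9.4163
(1,1): Delta=-0.0111 Bond=1.0112
(2,0): Delta=-0.9926 Bond=31.9891
(2,1): Delta=-0.1051 Bond=6.2019
(2,2): Delta=0.0000 Bond=0.0000
(3,0): Delta=-1.0000 Bond=38.1933
(3,1): Delta=-0.9917 Bond=38.0366
(3,2): Delta=0.0000 Bond=0.0000
(3,3): Delta=0.0000 Bond=0.0000
V0=0.2941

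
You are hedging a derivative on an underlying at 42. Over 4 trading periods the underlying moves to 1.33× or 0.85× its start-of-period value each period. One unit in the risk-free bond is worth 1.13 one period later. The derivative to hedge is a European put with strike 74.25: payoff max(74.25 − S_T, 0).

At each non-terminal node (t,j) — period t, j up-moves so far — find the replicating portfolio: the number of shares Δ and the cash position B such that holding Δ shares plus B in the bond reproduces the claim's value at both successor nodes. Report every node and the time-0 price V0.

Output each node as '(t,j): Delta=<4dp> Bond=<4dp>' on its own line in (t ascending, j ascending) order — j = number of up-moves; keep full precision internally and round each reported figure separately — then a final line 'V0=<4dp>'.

(0,0): Delta=-0.5339 Bond=32.0005
(1,0): Delta=-0.8485 Bond=47.3918
(1,1): Delta=-0.3903 Bond=28.1383
(2,0): Delta=-1.0000 Bond=58.1486
(2,1): Delta=-0.7794 Bond=50.2699
(2,2): Delta=-0.2127 Bond=18.6009
(3,0): Delta=-1.0000 Bond=65.7080
(3,1): Delta=-1.0000 Bond=65.7080
(3,2): Delta=-0.6787 Bond=50.4457
(3,3): Delta=0.0000 Bond=0.0000
V0=9.5748

No-arbitrage ⇒ martingale measure with p* = (R−d)/(u−d) = 0.5833.
At expiry t=4: V(4,0)=52.3257, V(4,1)=39.9450, V(4,2)=20.5727, V(4,3)=0.0000, V(4,4)=0.0000
  t=3,j=0: stock 25.7932 → up 34.3050 (V=39.9450), down 21.9243 (V=52.3257). Price 39.9147; hedge Δ=-1.0000, bond B=65.7080.
  t=3,j=1: stock 40.3588 → up 53.6773 (V=20.5727), down 34.3050 (V=39.9450). Price 25.3491; hedge Δ=-1.0000, bond B=65.7080.
  t=3,j=2: stock 63.1497 → up 83.9891 (V=0.0000), down 53.6773 (V=20.5727). Price 7.5858; hedge Δ=-0.6787, bond B=50.4457.
  t=3,j=3: stock 98.8108 → up 131.4183 (V=0.0000), down 83.9891 (V=0.0000). Price 0.0000; hedge Δ=0.0000, bond B=0.0000.
  t=2,j=0: stock 30.3450 → up 40.3588 (V=25.3491), down 25.7932 (V=39.9147). Price 27.8036; hedge Δ=-1.0000, bond B=58.1486.
  t=2,j=1: stock 47.4810 → up 63.1497 (V=7.5858), down 40.3589 (V=25.3491). Price 13.2630; hedge Δ=-0.7794, bond B=50.2699.
  t=2,j=2: stock 74.2938 → up 98.8108 (V=0.0000), down 63.1497 (V=7.5858). Price 2.7971; hedge Δ=-0.2127, bond B=18.6009.
  t=1,j=0: stock 35.7000 → up 47.4810 (V=13.2630), down 30.3450 (V=27.8036). Price 17.0988; hedge Δ=-0.8485, bond B=47.3918.
  t=1,j=1: stock 55.8600 → up 74.2938 (V=2.7971), down 47.4810 (V=13.2630). Price 6.3344; hedge Δ=-0.3903, bond B=28.1383.
  t=0,j=0: stock 42.0000 → up 55.8600 (V=6.3344), down 35.7000 (V=17.0988). Price 9.5748; hedge Δ=-0.5339, bond B=32.0005.
Each (Δ,B) replicates both successor values, so the strategy is self-financing and V0 is arbitrage-free.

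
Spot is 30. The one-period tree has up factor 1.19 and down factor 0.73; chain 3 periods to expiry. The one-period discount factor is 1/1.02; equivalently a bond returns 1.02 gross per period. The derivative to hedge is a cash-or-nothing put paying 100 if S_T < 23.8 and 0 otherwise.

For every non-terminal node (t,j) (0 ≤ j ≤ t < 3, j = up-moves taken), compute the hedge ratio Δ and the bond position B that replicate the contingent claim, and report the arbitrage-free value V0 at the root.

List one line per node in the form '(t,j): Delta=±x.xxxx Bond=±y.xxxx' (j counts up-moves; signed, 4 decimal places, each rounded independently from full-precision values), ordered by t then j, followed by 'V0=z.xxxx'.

(0,0): Delta=-3.2455 Bond=126.4626
(1,0): Delta=-6.1353 Bond=192.2792
(1,1): Delta=-2.2063 Bond=91.8925
(2,0): Delta=0.0000 Bond=98.0392
(2,1): Delta=-8.3416 Bond=253.6232
(2,2): Delta=0.0000 Bond=0.0000
V0=29.0976

The replicating-portfolio and risk-neutral prices coincide; use p* = (1.02−0.73)/(1.19−0.73) = 0.6304 for the latter.
At expiry t=3: V(3,0)=100.0000, V(3,1)=100.0000, V(3,2)=0.0000, V(3,3)=0.0000
  t=2,j=0: stock 15.9870 → up 19.0245 (V=100.0000), down 11.6705 (V=100.0000). Price 98.0392; hedge Δ=0.0000, bond B=98.0392.
  t=2,j=1: stock 26.0610 → up 31.0126 (V=0.0000), down 19.0245 (V=100.0000). Price 36.2319; hedge Δ=-8.3416, bond B=253.6232.
  t=2,j=2: stock 42.4830 → up 50.5548 (V=0.0000), down 31.0126 (V=0.0000). Price 0.0000; hedge Δ=0.0000, bond B=0.0000.
  t=1,j=0: stock 21.9000 → up 26.0610 (V=36.2319), down 15.9870 (V=98.0392). Price 57.9154; hedge Δ=-6.1353, bond B=192.2792.
  t=1,j=1: stock 35.7000 → up 42.4830 (V=0.0000), down 26.0610 (V=36.2319). Price 13.1275; hedge Δ=-2.2063, bond B=91.8925.
  t=0,j=0: stock 30.0000 → up 35.7000 (V=13.1275), down 21.9000 (V=57.9154). Price 29.0976; hedge Δ=-3.2455, bond B=126.4626.
Check: Δ(0,0)·S0 + B(0,0) = 29.0976 = V0.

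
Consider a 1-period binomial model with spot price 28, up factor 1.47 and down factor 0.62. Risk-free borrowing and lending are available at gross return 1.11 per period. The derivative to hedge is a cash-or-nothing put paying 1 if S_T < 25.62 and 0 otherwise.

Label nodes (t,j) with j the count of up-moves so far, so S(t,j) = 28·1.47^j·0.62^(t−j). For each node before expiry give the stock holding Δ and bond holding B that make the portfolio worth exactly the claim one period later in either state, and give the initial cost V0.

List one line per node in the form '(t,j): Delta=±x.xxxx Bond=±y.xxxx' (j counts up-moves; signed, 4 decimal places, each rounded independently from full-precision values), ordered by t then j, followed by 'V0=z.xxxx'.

(0,0): Delta=-0.0420 Bond=1.5580
V0=0.3816

The replicating-portfolio and risk-neutral prices coincide; use p* = (1.11−0.62)/(1.47−0.62) = 0.5765 for the latter.
At expiry t=1: V(1,0)=1.0000, V(1,1)=0.0000
(0,0): S=28.0000. Δ = (V_up−V_dn)/(S_up−S_dn) = (0.0000−1.0000)/(41.1600−17.3600) = -0.0420. V = [p*·0.0000 + (1−p*)·1.0000]/1.11 = 0.3816. B = V − Δ·S = 1.5580.
Check: Δ(0,0)·S0 + B(0,0) = 0.3816 = V0.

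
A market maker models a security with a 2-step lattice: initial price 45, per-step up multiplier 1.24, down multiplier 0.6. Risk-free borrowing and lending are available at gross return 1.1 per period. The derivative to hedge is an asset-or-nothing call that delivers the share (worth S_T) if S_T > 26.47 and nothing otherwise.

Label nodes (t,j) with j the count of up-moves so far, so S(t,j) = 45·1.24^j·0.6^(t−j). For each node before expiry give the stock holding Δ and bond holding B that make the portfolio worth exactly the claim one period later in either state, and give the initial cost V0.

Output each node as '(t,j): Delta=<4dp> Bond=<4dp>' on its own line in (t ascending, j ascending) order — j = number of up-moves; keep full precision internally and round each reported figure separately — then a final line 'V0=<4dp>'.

(0,0): Delta=1.1119 Bond=-5.6744
(1,0): Delta=1.9375 Bond=-28.5341
(1,1): Delta=1.0000 Bond=0.0000
V0=44.3593

No-arbitrage ⇒ martingale measure with p* = (R−d)/(u−d) = 0.7813.
Terminal payoffs: V(2,0)=0.0000, V(2,1)=33.4800, V(2,2)=69.1920
  t=1,j=0: stock 27.0000 → up 33.4800 (V=33.4800), down 16.2000 (V=0.0000). Price 23.7784; hedge Δ=1.9375, bond B=-28.5341.
  t=1,j=1: stock 55.8000 → up 69.1920 (V=69.1920), down 33.4800 (V=33.4800). Price 55.8000; hedge Δ=1.0000, bond B=0.0000.
  t=0,j=0: stock 45.0000 → up 55.8000 (V=55.8000), down 27.0000 (V=23.7784). Price 44.3593; hedge Δ=1.1119, bond B=-5.6744.
Each (Δ,B) replicates both successor values, so the strategy is self-financing and V0 is arbitrage-free.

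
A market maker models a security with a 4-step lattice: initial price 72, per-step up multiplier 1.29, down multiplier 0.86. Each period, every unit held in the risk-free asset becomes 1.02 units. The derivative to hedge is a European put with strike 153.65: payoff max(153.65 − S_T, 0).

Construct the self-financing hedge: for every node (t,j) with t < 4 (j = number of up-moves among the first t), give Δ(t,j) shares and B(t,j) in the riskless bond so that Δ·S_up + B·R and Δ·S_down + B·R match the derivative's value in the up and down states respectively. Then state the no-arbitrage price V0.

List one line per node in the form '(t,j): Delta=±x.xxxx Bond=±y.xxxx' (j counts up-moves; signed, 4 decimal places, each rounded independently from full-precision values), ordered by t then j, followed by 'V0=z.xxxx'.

(0,0): Delta=-0.9283 Bond=137.5955
(1,0): Delta=-1.0000 Bond=144.7878
(1,1): Delta=-0.8476 Bond=132.8541
(2,0): Delta=-1.0000 Bond=147.6836
(2,1): Delta=-1.0000 Bond=147.6836
(2,2): Delta=-0.6762 Bond=114.9702
(3,0): Delta=-1.0000 Bond=150.6373
(3,1): Delta=-1.0000 Bond=150.6373
(3,2): Delta=-1.0000 Bond=150.6373
(3,3): Delta=-0.3119 Bond=60.9618
V0=70.7588

Since d<R<u, set p* = (R−d)/(u−d) = 0.3721; price each node as the discounted p*-expectation of its children.
At expiry t=4: V(4,0)=114.2654, V(4,1)=94.5731, V(4,2)=65.0347, V(4,3)=20.7270, V(4,4)=0.0000
(3,0): S=45.7960. Δ = (V_up−V_dn)/(S_up−S_dn) = (94.5731−114.2654)/(59.0769−39.3846) = -1.0000. V = [p*·94.5731 + (1−p*)·114.2654]/1.02 = 104.8412. B = V − Δ·S = 150.6373.
(3,1): S=68.6940. Δ = (V_up−V_dn)/(S_up−S_dn) = (65.0347−94.5731)/(88.6153−59.0769) = -1.0000. V = [p*·65.0347 + (1−p*)·94.5731]/1.02 = 81.9432. B = V − Δ·S = 150.6373.
(3,2): S=103.0411. Δ = (V_up−V_dn)/(S_up−S_dn) = (20.7270−65.0347)/(132.9230−88.6153) = -1.0000. V = [p*·20.7270 + (1−p*)·65.0347]/1.02 = 47.5962. B = V − Δ·S = 150.6373.
(3,3): S=154.5616. Δ = (V_up−V_dn)/(S_up−S_dn) = (0.0000−20.7270)/(199.3845−132.9230) = -0.3119. V = [p*·0.0000 + (1−p*)·20.7270]/1.02 = 12.7594. B = V − Δ·S = 60.9618.
(2,0): S=53.2512. Δ = (V_up−V_dn)/(S_up−S_dn) = (81.9432−104.8412)/(68.6940−45.7960) = -1.0000. V = [p*·81.9432 + (1−p*)·104.8412]/1.02 = 94.4324. B = V − Δ·S = 147.6836.
(2,1): S=79.8768. Δ = (V_up−V_dn)/(S_up−S_dn) = (47.5962−81.9432)/(103.0411−68.6940) = -1.0000. V = [p*·47.5962 + (1−p*)·81.9432]/1.02 = 67.8068. B = V − Δ·S = 147.6836.
(2,2): S=119.8152. Δ = (V_up−V_dn)/(S_up−S_dn) = (12.7594−47.5962)/(154.5616−103.0411) = -0.6762. V = [p*·12.7594 + (1−p*)·47.5962]/1.02 = 33.9546. B = V − Δ·S = 114.9702.
(1,0): S=61.9200. Δ = (V_up−V_dn)/(S_up−S_dn) = (67.8068−94.4324)/(79.8768−53.2512) = -1.0000. V = [p*·67.8068 + (1−p*)·94.4324]/1.02 = 82.8678. B = V − Δ·S = 144.7878.
(1,1): S=92.8800. Δ = (V_up−V_dn)/(S_up−S_dn) = (33.9546−67.8068)/(119.8152−79.8768) = -0.8476. V = [p*·33.9546 + (1−p*)·67.8068]/1.02 = 54.1281. B = V − Δ·S = 132.8541.
(0,0): S=72.0000. Δ = (V_up−V_dn)/(S_up−S_dn) = (54.1281−82.8678)/(92.8800−61.9200) = -0.9283. V = [p*·54.1281 + (1−p*)·82.8678]/1.02 = 70.7588. B = V − Δ·S = 137.5955.
Self-financing check: at every node Δ·S+B equals the discounted successor values.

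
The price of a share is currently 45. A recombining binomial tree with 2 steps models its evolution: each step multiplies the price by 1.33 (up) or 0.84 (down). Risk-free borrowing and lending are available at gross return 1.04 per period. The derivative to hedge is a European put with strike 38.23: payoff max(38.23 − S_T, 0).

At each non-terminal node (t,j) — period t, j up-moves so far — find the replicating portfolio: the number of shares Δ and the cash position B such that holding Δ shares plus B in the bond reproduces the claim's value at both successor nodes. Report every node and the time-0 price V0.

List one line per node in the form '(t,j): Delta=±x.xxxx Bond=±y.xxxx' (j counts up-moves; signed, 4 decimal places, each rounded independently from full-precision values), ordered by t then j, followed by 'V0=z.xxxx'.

(0,0): Delta=-0.1672 Bond=9.6213
(1,0): Delta=-0.3497 Bond=16.9069
(1,1): Delta=0.0000 Bond=0.0000
V0=2.0979

No-arbitrage ⇒ martingale measure with p* = (R−d)/(u−d) = 0.4082.
Terminal values V(2,·): V(2,0)=6.4780, V(2,1)=0.0000, V(2,2)=0.0000
Node (1,0) S=37.8000: V=(p*·0.0000+(1−p*)·6.4780)/1.04=3.6865; Δ=(0.0000−6.4780)/(50.2740−31.7520)=-0.3497; B=V−Δ·S=16.9069
Node (1,1) S=59.8500: V=(p*·0.0000+(1−p*)·0.0000)/1.04=0.0000; Δ=(0.0000−0.0000)/(79.6005−50.2740)=0.0000; B=V−Δ·S=0.0000
Node (0,0) S=45.0000: V=(p*·0.0000+(1−p*)·3.6865)/1.04=2.0979; Δ=(0.0000−3.6865)/(59.8500−37.8000)=-0.1672; B=V−Δ·S=9.6213
Check: Δ(0,0)·S0 + B(0,0) = 2.0979 = V0.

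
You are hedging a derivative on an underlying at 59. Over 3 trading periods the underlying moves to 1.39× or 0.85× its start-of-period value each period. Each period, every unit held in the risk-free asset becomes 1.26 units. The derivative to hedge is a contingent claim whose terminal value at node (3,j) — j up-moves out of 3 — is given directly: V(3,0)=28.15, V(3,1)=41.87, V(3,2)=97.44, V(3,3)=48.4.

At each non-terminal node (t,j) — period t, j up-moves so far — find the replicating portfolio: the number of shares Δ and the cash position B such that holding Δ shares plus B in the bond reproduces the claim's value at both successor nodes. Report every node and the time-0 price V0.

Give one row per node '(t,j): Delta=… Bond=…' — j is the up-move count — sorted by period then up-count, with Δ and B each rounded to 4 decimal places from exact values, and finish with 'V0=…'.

No-arbitrage ⇒ martingale measure with p* = (R−d)/(u−d) = 0.7593.
Terminal payoffs: V(3,0)=28.1500, V(3,1)=41.8700, V(3,2)=97.4400, V(3,3)=48.4000
(2,0): S=42.6275. Δ = (V_up−V_dn)/(S_up−S_dn) = (41.8700−28.1500)/(59.2522−36.2334) = 0.5960. V = [p*·41.8700 + (1−p*)·28.1500]/1.26 = 30.6088. B = V − Δ·S = 5.2014.
(2,1): S=69.7085. Δ = (V_up−V_dn)/(S_up−S_dn) = (97.4400−41.8700)/(96.8948−59.2522) = 1.4763. V = [p*·97.4400 + (1−p*)·41.8700]/1.26 = 66.7159. B = V − Δ·S = -36.1915.
(2,2): S=113.9939. Δ = (V_up−V_dn)/(S_up−S_dn) = (48.4000−97.4400)/(158.4515−96.8948) = -0.7967. V = [p*·48.4000 + (1−p*)·97.4400]/1.26 = 47.7825. B = V − Δ·S = 138.5973.
(1,0): S=50.1500. Δ = (V_up−V_dn)/(S_up−S_dn) = (66.7159−30.6088)/(69.7085−42.6275) = 1.3333. V = [p*·66.7159 + (1−p*)·30.6088]/1.26 = 46.0504. B = V − Δ·S = -20.8147.
(1,1): S=82.0100. Δ = (V_up−V_dn)/(S_up−S_dn) = (47.7825−66.7159)/(113.9939−69.7085) = -0.4275. V = [p*·47.7825 + (1−p*)·66.7159]/1.26 = 41.5401. B = V − Δ·S = 76.6020.
(0,0): S=59.0000. Δ = (V_up−V_dn)/(S_up−S_dn) = (41.5401−46.0504)/(82.0100−50.1500) = -0.1416. V = [p*·41.5401 + (1−p*)·46.0504]/1.26 = 33.8301. B = V − Δ·S = 42.1824.
Self-financing check: at every node Δ·S+B equals the discounted successor values.

(0,0): Delta=-0.1416 Bond=42.1824
(1,0): Delta=1.3333 Bond=-20.8147
(1,1): Delta=-0.4275 Bond=76.6020
(2,0): Delta=0.5960 Bond=5.2014
(2,1): Delta=1.4763 Bond=-36.1915
(2,2): Delta=-0.7967 Bond=138.5973
V0=33.8301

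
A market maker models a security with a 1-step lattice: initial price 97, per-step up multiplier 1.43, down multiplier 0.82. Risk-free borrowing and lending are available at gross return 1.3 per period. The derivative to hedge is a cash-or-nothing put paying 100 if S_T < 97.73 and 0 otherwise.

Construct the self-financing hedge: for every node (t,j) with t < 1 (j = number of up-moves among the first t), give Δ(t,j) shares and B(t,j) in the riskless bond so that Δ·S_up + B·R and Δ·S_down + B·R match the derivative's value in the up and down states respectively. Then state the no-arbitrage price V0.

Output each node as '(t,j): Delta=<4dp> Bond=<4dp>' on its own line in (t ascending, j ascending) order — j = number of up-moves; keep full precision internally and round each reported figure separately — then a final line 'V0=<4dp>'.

(0,0): Delta=-1.6900 Bond=180.3279
V0=16.3934

Under the risk-neutral measure, an up-move has probability p* = (R−d)/(u−d) = 0.7869 and values discount at R = 1.3.
Terminal values V(1,·): V(1,0)=100.0000, V(1,1)=0.0000
(0,0): S=97.0000. Δ = (V_up−V_dn)/(S_up−S_dn) = (0.0000−100.0000)/(138.7100−79.5400) = -1.6900. V = [p*·0.0000 + (1−p*)·100.0000]/1.3 = 16.3934. B = V − Δ·S = 180.3279.
Check: Δ(0,0)·S0 + B(0,0) = 16.3934 = V0.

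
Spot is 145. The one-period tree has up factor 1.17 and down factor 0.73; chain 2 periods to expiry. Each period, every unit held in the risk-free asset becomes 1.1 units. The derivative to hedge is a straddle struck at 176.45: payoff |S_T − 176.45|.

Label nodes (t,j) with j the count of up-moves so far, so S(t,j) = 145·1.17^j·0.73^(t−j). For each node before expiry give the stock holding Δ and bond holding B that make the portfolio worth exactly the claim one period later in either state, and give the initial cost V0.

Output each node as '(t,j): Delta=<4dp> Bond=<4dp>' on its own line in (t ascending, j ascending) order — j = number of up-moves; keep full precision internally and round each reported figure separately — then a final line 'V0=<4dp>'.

(0,0): Delta=-0.4718 Bond=95.0005
(1,0): Delta=-1.0000 Bond=160.4091
(1,1): Delta=-0.4095 Bond=93.9233
V0=26.5875

Risk-neutral probability p* = (R−d)/(u−d) = (1.1−0.73)/(1.17−0.73) = 0.8409.
At expiry t=2: V(2,0)=99.1795, V(2,1)=52.6055, V(2,2)=22.0405
(1,0): S=105.8500. Δ = (V_up−V_dn)/(S_up−S_dn) = (52.6055−99.1795)/(123.8445−77.2705) = -1.0000. V = [p*·52.6055 + (1−p*)·99.1795]/1.1 = 54.5591. B = V − Δ·S = 160.4091.
(1,1): S=169.6500. Δ = (V_up−V_dn)/(S_up−S_dn) = (22.0405−52.6055)/(198.4905−123.8445) = -0.4095. V = [p*·22.0405 + (1−p*)·52.6055]/1.1 = 24.4574. B = V − Δ·S = 93.9233.
(0,0): S=145.0000. Δ = (V_up−V_dn)/(S_up−S_dn) = (24.4574−54.5591)/(169.6500−105.8500) = -0.4718. V = [p*·24.4574 + (1−p*)·54.5591]/1.1 = 26.5875. B = V − Δ·S = 95.0005.
Each (Δ,B) replicates both successor values, so the strategy is self-financing and V0 is arbitrage-free.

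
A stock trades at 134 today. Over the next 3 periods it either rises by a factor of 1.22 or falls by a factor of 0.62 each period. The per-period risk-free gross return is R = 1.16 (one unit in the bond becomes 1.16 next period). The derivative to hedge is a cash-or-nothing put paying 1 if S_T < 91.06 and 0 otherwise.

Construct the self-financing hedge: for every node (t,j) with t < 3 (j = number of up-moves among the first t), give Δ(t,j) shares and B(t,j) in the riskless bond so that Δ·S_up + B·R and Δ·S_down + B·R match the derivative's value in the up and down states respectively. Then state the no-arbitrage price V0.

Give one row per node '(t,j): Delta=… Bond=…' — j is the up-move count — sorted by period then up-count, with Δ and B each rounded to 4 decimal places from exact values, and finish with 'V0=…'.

(0,0): Delta=-0.0017 Bond=0.2409
(1,0): Delta=-0.0156 Bond=1.4343
(1,1): Delta=-0.0009 Bond=0.1511
(2,0): Delta=0.0000 Bond=0.8621
(2,1): Delta=-0.0164 Bond=1.7529
(2,2): Delta=0.0000 Bond=0.0000
V0=0.0179

No-arbitrage ⇒ martingale measure with p* = (R−d)/(u−d) = 0.9000.
At expiry t=3: V(3,0)=1.0000, V(3,1)=1.0000, V(3,2)=0.0000, V(3,3)=0.0000
  t=2,j=0: stock 51.5096 → up 62.8417 (V=1.0000), down 31.9360 (V=1.0000). Price 0.8621; hedge Δ=0.0000, bond B=0.8621.
  t=2,j=1: stock 101.3576 → up 123.6563 (V=0.0000), down 62.8417 (V=1.0000). Price 0.0862; hedge Δ=-0.0164, bond B=1.7529.
  t=2,j=2: stock 199.4456 → up 243.3236 (V=0.0000), down 123.6563 (V=0.0000). Price 0.0000; hedge Δ=0.0000, bond B=0.0000.
  t=1,j=0: stock 83.0800 → up 101.3576 (V=0.0862), down 51.5096 (V=0.8621). Price 0.1412; hedge Δ=-0.0156, bond B=1.4343.
  t=1,j=1: stock 163.4800 → up 199.4456 (V=0.0000), down 101.3576 (V=0.0862). Price 0.0074; hedge Δ=-0.0009, bond B=0.1511.
  t=0,j=0: stock 134.0000 → up 163.4800 (V=0.0074), down 83.0800 (V=0.1412). Price 0.0179; hedge Δ=-0.0017, bond B=0.2409.
The time-0 hedge costs 0.0179, which is the no-arbitrage price.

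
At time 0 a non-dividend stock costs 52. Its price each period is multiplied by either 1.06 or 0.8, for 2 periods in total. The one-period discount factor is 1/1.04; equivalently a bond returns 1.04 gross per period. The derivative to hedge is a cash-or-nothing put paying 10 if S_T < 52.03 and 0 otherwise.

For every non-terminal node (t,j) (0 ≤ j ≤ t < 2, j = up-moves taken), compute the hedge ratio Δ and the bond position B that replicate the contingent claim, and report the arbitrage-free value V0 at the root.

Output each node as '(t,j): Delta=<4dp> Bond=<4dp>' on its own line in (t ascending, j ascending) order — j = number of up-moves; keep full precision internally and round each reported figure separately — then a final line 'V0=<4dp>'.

(0,0): Delta=-0.6565 Bond=35.5051
(1,0): Delta=0.0000 Bond=9.6154
(1,1): Delta=-0.6978 Bond=39.2012
V0=1.3677

Risk-neutral probability p* = (R−d)/(u−d) = (1.04−0.8)/(1.06−0.8) = 0.9231.
Terminal payoffs: V(2,0)=10.0000, V(2,1)=10.0000, V(2,2)=0.0000
  t=1,j=0: stock 41.6000 → up 44.0960 (V=10.0000), down 33.2800 (V=10.0000). Price 9.6154; hedge Δ=0.0000, bond B=9.6154.
  t=1,j=1: stock 55.1200 → up 58.4272 (V=0.0000), down 44.0960 (V=10.0000). Price 0.7396; hedge Δ=-0.6978, bond B=39.2012.
  t=0,j=0: stock 52.0000 → up 55.1200 (V=0.7396), down 41.6000 (V=9.6154). Price 1.3677; hedge Δ=-0.6565, bond B=35.5051.
Each (Δ,B) replicates both successor values, so the strategy is self-financing and V0 is arbitrage-free.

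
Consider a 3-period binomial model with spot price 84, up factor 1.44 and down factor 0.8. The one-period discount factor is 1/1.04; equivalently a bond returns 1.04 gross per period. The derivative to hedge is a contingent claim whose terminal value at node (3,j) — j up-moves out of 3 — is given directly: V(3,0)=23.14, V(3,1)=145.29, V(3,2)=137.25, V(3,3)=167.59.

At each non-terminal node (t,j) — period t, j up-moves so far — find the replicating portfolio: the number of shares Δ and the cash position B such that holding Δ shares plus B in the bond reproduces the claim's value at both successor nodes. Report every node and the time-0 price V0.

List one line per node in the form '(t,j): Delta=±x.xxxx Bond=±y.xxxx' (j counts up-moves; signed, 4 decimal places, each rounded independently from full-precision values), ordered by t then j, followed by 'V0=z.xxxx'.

(0,0): Delta=0.8292 Bond=32.1627
(1,0): Delta=1.6394 Bond=-21.0010
(1,1): Delta=0.0789 Bond=124.1997
(2,0): Delta=3.5502 Bond=-124.5649
(2,1): Delta=-0.1298 Bond=149.3654
(2,2): Delta=0.2722 Bond=95.5048
V0=101.8117

Under the risk-neutral measure, an up-move has probability p* = (R−d)/(u−d) = 0.3750 and values discount at R = 1.04.
Payoff layer (t=3): V(3,0)=23.1400, V(3,1)=145.2900, V(3,2)=137.2500, V(3,3)=167.5900
(2,0): S=53.7600. Δ = (V_up−V_dn)/(S_up−S_dn) = (145.2900−23.1400)/(77.4144−43.0080) = 3.5502. V = [p*·145.2900 + (1−p*)·23.1400]/1.04 = 66.2945. B = V − Δ·S = -124.5649.
(2,1): S=96.7680. Δ = (V_up−V_dn)/(S_up−S_dn) = (137.2500−145.2900)/(139.3459−77.4144) = -0.1298. V = [p*·137.2500 + (1−p*)·145.2900]/1.04 = 136.8029. B = V − Δ·S = 149.3654.
(2,2): S=174.1824. Δ = (V_up−V_dn)/(S_up−S_dn) = (167.5900−137.2500)/(250.8227−139.3459) = 0.2722. V = [p*·167.5900 + (1−p*)·137.2500]/1.04 = 142.9111. B = V − Δ·S = 95.5048.
(1,0): S=67.2000. Δ = (V_up−V_dn)/(S_up−S_dn) = (136.8029−66.2945)/(96.7680−53.7600) = 1.6394. V = [p*·136.8029 + (1−p*)·66.2945]/1.04 = 89.1684. B = V − Δ·S = -21.0010.
(1,1): S=120.9600. Δ = (V_up−V_dn)/(S_up−S_dn) = (142.9111−136.8029)/(174.1824−96.7680) = 0.0789. V = [p*·142.9111 + (1−p*)·136.8029]/1.04 = 133.7437. B = V − Δ·S = 124.1997.
(0,0): S=84.0000. Δ = (V_up−V_dn)/(S_up−S_dn) = (133.7437−89.1684)/(120.9600−67.2000) = 0.8292. V = [p*·133.7437 + (1−p*)·89.1684]/1.04 = 101.8117. B = V − Δ·S = 32.1627.
Self-financing check: at every node Δ·S+B equals the discounted successor values.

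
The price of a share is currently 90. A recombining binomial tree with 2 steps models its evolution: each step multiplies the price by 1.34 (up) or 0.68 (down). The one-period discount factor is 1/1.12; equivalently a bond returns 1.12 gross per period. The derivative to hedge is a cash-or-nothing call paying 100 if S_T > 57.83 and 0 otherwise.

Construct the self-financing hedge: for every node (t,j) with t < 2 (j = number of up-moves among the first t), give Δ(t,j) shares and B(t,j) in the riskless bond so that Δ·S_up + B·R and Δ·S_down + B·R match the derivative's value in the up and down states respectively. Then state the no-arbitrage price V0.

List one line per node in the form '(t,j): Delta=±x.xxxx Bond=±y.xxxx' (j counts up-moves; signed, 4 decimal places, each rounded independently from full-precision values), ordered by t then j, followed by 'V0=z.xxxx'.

Since d<R<u, set p* = (R−d)/(u−d) = 0.6667; price each node as the discounted p*-expectation of its children.
Payoff layer (t=2): V(2,0)=0.0000, V(2,1)=100.0000, V(2,2)=100.0000
(1,0): S=61.2000. Δ = (V_up−V_dn)/(S_up−S_dn) = (100.0000−0.0000)/(82.0080−41.6160) = 2.4757. V = [p*·100.0000 + (1−p*)·0.0000]/1.12 = 59.5238. B = V − Δ·S = -91.9913.
(1,1): S=120.6000. Δ = (V_up−V_dn)/(S_up−S_dn) = (100.0000−100.0000)/(161.6040−82.0080) = 0.0000. V = [p*·100.0000 + (1−p*)·100.0000]/1.12 = 89.2857. B = V − Δ·S = 89.2857.
(0,0): S=90.0000. Δ = (V_up−V_dn)/(S_up−S_dn) = (89.2857−59.5238)/(120.6000−61.2000) = 0.5010. V = [p*·89.2857 + (1−p*)·59.5238]/1.12 = 70.8617. B = V − Δ·S = 25.7679.
The time-0 hedge costs 70.8617, which is the no-arbitrage price.

(0,0): Delta=0.5010 Bond=25.7679
(1,0): Delta=2.4757 Bond=-91.9913
(1,1): Delta=0.0000 Bond=89.2857
V0=70.8617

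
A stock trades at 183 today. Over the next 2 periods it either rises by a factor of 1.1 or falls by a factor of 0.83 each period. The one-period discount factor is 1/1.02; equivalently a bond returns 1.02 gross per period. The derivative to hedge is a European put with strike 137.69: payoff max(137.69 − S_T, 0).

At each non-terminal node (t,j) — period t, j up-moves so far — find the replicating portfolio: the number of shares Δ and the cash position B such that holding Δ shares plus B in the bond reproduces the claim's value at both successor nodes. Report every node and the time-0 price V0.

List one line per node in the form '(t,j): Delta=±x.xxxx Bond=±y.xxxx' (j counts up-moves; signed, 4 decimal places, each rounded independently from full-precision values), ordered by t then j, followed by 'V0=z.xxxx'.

(0,0): Delta=-0.0683 Bond=13.4837
(1,0): Delta=-0.2834 Bond=46.4177
(1,1): Delta=0.0000 Bond=0.0000
V0=0.9806

Since d<R<u, set p* = (R−d)/(u−d) = 0.7037; price each node as the discounted p*-expectation of its children.
Payoff layer (t=2): V(2,0)=11.6213, V(2,1)=0.0000, V(2,2)=0.0000
(1,0): S=151.8900. Δ = (V_up−V_dn)/(S_up−S_dn) = (0.0000−11.6213)/(167.0790−126.0687) = -0.2834. V = [p*·0.0000 + (1−p*)·11.6213]/1.02 = 3.3758. B = V − Δ·S = 46.4177.
(1,1): S=201.3000. Δ = (V_up−V_dn)/(S_up−S_dn) = (0.0000−0.0000)/(221.4300−167.0790) = 0.0000. V = [p*·0.0000 + (1−p*)·0.0000]/1.02 = 0.0000. B = V − Δ·S = 0.0000.
(0,0): S=183.0000. Δ = (V_up−V_dn)/(S_up−S_dn) = (0.0000−3.3758)/(201.3000−151.8900) = -0.0683. V = [p*·0.0000 + (1−p*)·3.3758]/1.02 = 0.9806. B = V − Δ·S = 13.4837.
Self-financing check: at every node Δ·S+B equals the discounted successor values.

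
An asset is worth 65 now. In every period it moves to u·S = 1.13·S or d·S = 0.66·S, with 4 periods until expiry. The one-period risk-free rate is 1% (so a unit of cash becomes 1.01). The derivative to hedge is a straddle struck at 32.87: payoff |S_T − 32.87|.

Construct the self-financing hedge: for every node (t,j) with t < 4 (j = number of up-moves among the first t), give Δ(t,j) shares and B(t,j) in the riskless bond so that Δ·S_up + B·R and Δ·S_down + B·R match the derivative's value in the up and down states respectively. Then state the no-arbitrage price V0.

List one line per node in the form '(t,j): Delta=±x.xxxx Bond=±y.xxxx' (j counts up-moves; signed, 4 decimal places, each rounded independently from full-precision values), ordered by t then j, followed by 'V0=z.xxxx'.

(0,0): Delta=0.8819 Bond=-22.6265
(1,0): Delta=0.5097 Bond=-6.8848
(1,1): Delta=0.9565 Bond=-28.3275
(2,0): Delta=-0.6361 Bond=25.4891
(2,1): Delta=0.7392 Bond=-18.0769
(2,2): Delta=1.0000 Bond=-32.2223
(3,0): Delta=-1.0000 Bond=32.5446
(3,1): Delta=-0.5632 Bond=23.4123
(3,2): Delta=1.0000 Bond=-32.5446
(3,3): Delta=1.0000 Bond=-32.5446
V0=34.7002

Under the risk-neutral measure, an up-move has probability p* = (R−d)/(u−d) = 0.7447 and values discount at R = 1.01.
Payoff layer (t=4): V(4,0)=20.5364, V(4,1)=11.7534, V(4,2)=3.2841, V(4,3)=29.0303, V(4,4)=73.1108
Node (3,0) S=18.6872: V=(p*·11.7534+(1−p*)·20.5364)/1.01=13.8573; Δ=(11.7534−20.5364)/(21.1166−12.3336)=-1.0000; B=V−Δ·S=32.5446
Node (3,1) S=31.9948: V=(p*·3.2841+(1−p*)·11.7534)/1.01=5.3926; Δ=(3.2841−11.7534)/(36.1541−21.1166)=-0.5632; B=V−Δ·S=23.4123
Node (3,2) S=54.7790: V=(p*·29.0303+(1−p*)·3.2841)/1.01=22.2345; Δ=(29.0303−3.2841)/(61.9003−36.1541)=1.0000; B=V−Δ·S=-32.5446
Node (3,3) S=93.7883: V=(p*·73.1108+(1−p*)·29.0303)/1.01=61.2438; Δ=(73.1108−29.0303)/(105.9808−61.9003)=1.0000; B=V−Δ·S=-32.5446
Node (2,0) S=28.3140: V=(p*·5.3926+(1−p*)·13.8573)/1.01=7.4790; Δ=(5.3926−13.8573)/(31.9948−18.6872)=-0.6361; B=V−Δ·S=25.4891
Node (2,1) S=48.4770: V=(p*·22.2345+(1−p*)·5.3926)/1.01=17.7568; Δ=(22.2345−5.3926)/(54.7790−31.9948)=0.7392; B=V−Δ·S=-18.0769
Node (2,2) S=82.9985: V=(p*·61.2438+(1−p*)·22.2345)/1.01=50.7762; Δ=(61.2438−22.2345)/(93.7883−54.7790)=1.0000; B=V−Δ·S=-32.2223
Node (1,0) S=42.9000: V=(p*·17.7568+(1−p*)·7.4790)/1.01=14.9829; Δ=(17.7568−7.4790)/(48.4770−28.3140)=0.5097; B=V−Δ·S=-6.8848
Node (1,1) S=73.4500: V=(p*·50.7762+(1−p*)·17.7568)/1.01=41.9264; Δ=(50.7762−17.7568)/(82.9985−48.4770)=0.9565; B=V−Δ·S=-28.3275
Node (0,0) S=65.0000: V=(p*·41.9264+(1−p*)·14.9829)/1.01=34.7002; Δ=(41.9264−14.9829)/(73.4500−42.9000)=0.8819; B=V−Δ·S=-22.6265
Self-financing check: at every node Δ·S+B equals the discounted successor values.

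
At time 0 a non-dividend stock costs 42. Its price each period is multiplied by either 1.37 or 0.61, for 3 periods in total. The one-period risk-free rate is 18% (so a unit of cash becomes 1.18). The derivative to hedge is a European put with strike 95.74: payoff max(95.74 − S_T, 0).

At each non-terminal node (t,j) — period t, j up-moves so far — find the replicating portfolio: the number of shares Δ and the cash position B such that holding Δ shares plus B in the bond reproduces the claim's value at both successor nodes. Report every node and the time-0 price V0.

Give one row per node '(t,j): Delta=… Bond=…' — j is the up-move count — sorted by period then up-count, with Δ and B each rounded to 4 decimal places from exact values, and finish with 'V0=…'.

The replicating-portfolio and risk-neutral prices coincide; use p* = (1.18−0.61)/(1.37−0.61) = 0.7500 for the latter.
Payoff layer (t=3): V(3,0)=86.2068, V(3,1)=74.3294, V(3,2)=47.6538, V(3,3)=0.0000
  t=2,j=0: stock 15.6282 → up 21.4106 (V=74.3294), down 9.5332 (V=86.2068). Price 65.5074; hedge Δ=-1.0000, bond B=81.1356.
  t=2,j=1: stock 35.0994 → up 48.0862 (V=47.6538), down 21.4106 (V=74.3294). Price 46.0362; hedge Δ=-1.0000, bond B=81.1356.
  t=2,j=2: stock 78.8298 → up 107.9968 (V=0.0000), down 48.0862 (V=47.6538). Price 10.0961; hedge Δ=-0.7954, bond B=72.7985.
  t=1,j=0: stock 25.6200 → up 35.0994 (V=46.0362), down 15.6282 (V=65.5074). Price 43.1390; hedge Δ=-1.0000, bond B=68.7590.
  t=1,j=1: stock 57.5400 → up 78.8298 (V=10.0961), down 35.0994 (V=46.0362). Price 16.1705; hedge Δ=-0.8219, bond B=63.4600.
  t=0,j=0: stock 42.0000 → up 57.5400 (V=16.1705), down 25.6200 (V=43.1390). Price 19.4175; hedge Δ=-0.8449, bond B=54.9023.
Check: Δ(0,0)·S0 + B(0,0) = 19.4175 = V0.

(0,0): Delta=-0.8449 Bond=54.9023
(1,0): Delta=-1.0000 Bond=68.7590
(1,1): Delta=-0.8219 Bond=63.4600
(2,0): Delta=-1.0000 Bond=81.1356
(2,1): Delta=-1.0000 Bond=81.1356
(2,2): Delta=-0.7954 Bond=72.7985
V0=19.4175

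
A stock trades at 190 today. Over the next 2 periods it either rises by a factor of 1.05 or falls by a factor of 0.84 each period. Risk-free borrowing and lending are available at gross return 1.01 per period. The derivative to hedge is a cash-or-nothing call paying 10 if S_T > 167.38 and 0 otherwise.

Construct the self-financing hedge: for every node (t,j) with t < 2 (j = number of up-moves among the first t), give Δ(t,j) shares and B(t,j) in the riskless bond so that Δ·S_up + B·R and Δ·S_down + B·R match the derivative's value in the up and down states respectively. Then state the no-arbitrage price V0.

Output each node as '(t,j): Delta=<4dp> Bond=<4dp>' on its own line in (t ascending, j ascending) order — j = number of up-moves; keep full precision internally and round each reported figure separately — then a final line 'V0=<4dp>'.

No-arbitrage ⇒ martingale measure with p* = (R−d)/(u−d) = 0.8095.
At expiry t=2: V(2,0)=0.0000, V(2,1)=10.0000, V(2,2)=10.0000
Node (1,0) S=159.6000: V=(p*·10.0000+(1−p*)·0.0000)/1.01=8.0151; Δ=(10.0000−0.0000)/(167.5800−134.0640)=0.2984; B=V−Δ·S=-39.6040
Node (1,1) S=199.5000: V=(p*·10.0000+(1−p*)·10.0000)/1.01=9.9010; Δ=(10.0000−10.0000)/(209.4750−167.5800)=0.0000; B=V−Δ·S=9.9010
Node (0,0) S=190.0000: V=(p*·9.9010+(1−p*)·8.0151)/1.01=9.4473; Δ=(9.9010−8.0151)/(199.5000−159.6000)=0.0473; B=V−Δ·S=0.4668
The time-0 hedge costs 9.4473, which is the no-arbitrage price.

(0,0): Delta=0.0473 Bond=0.4668
(1,0): Delta=0.2984 Bond=-39.6040
(1,1): Delta=0.0000 Bond=9.9010
V0=9.4473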